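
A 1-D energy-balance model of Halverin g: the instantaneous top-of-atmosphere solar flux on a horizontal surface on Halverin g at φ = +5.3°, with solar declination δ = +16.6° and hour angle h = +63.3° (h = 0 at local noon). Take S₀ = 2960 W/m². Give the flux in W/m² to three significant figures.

1.35e+03 W/m²

cos θ_z = sin φ sin δ + cos φ cos δ cos h = 0.026389 + 0.428752 = 0.455141.
Flux = S₀ · cos θ_z = 2960 × 0.455141 = 1347 W/m².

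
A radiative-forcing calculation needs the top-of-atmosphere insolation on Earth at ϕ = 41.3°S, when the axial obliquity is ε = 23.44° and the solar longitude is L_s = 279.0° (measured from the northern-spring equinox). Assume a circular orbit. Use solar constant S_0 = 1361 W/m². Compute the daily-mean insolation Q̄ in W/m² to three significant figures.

Solar declination: sin δ = sin ε · sin L_s = sin 23.44° × sin 279.0° = -0.39289, so δ = -23.135°.
cos h₀ = −tan(-41.3°) tan(-23.135°) = -0.3753, h₀ = 1.9556 rad.
Bracket: h₀ sin ϕ sin δ + cos ϕ cos δ sin h₀ = 1.9556×-0.66000×-0.39289 + 0.75126×0.91959×0.92688 = 0.507102 + 0.640336 = 1.147438.
Q̄ = (S_0/π) × [bracket] = (1361/π) × 1.147438 = 497.1 W/m².

Q̄ ≈ 497 W/m²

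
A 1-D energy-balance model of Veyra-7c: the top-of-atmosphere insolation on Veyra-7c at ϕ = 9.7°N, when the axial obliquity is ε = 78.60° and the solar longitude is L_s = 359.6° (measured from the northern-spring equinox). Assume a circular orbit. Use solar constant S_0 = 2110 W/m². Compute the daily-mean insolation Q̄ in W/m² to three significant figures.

Solar declination: sin δ = sin ε · sin L_s = sin 78.60° × sin 359.6° = -0.00684, so δ = -0.392°.
cos h₀ = −tan(+9.7°) tan(-0.392°) = 0.0012, h₀ = 1.5696 rad.
Bracket: h₀ sin ϕ sin δ + cos ϕ cos δ sin h₀ = 1.5696×0.16849×-0.00684 + 0.98570×0.99998×1.00000 = -0.001809 + 0.985680 = 0.983871.
Q̄ = (S_0/π) × [bracket] = (2110/π) × 0.983871 = 660.8 W/m².

Q̄ ≈ 661 W/m²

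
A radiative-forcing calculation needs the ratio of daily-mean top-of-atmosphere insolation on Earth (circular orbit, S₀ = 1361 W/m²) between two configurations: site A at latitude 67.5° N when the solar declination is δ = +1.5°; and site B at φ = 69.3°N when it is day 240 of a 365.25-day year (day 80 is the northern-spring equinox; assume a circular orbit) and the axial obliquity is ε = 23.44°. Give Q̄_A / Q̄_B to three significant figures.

Q̄_A / Q̄_B ≈ 0.702

— Configuration A (φ=+67.5°):
cos H₀ = −tan(+67.5°) tan(+1.500°) = -0.0632, H₀ = 1.6341 rad.
Bracket: H₀ sin φ sin δ + cos φ cos δ sin H₀ = 1.6341×0.92388×0.02618 + 0.38268×0.99966×0.99800 = 0.039524 + 0.381785 = 0.421309.
Q̄ = (S₀/π) × [bracket] = (1361/π) × 0.421309 = 182.52 W/m².
— Configuration B (φ=+69.3°):
Solar longitude: λ_s = 360° × (240 − 80)/365.25 = 157.700°.
sin δ = sin 23.44° × sin 157.700° = 0.15094, so δ = +8.682°.
cos H₀ = −tan(+69.3°) tan(+8.682°) = -0.4041, H₀ = 1.9868 rad.
Bracket: H₀ sin φ sin δ + cos φ cos δ sin H₀ = 1.9868×0.93544×0.15094 + 0.35347×0.98854×0.91472 = 0.280527 + 0.319621 = 0.600148.
Q̄ = (S₀/π) × [bracket] = (1361/π) × 0.600148 = 260.00 W/m².
Ratio Q̄_A / Q̄_B = 182.52 / 260.00 = 0.7020.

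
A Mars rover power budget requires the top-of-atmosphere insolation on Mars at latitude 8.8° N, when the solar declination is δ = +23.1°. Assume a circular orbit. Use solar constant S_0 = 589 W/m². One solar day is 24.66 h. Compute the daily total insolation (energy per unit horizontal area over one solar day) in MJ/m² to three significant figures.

cos h₀ = −tan(+8.8°) tan(+23.100°) = -0.0660, h₀ = 1.6369 rad.
Bracket: h₀ sin ϕ sin δ + cos ϕ cos δ sin h₀ = 1.6369×0.15299×0.39234 + 0.98823×0.91982×0.99782 = 0.098253 + 0.907012 = 1.005265.
Q̄ = (S_0/π) × [bracket] = (589/π) × 1.005265 = 188.47 W/m².
Daily total = Q̄ × 24.66 h × 3600 s/h = 188.47 × 24.66 × 3600 / 10⁶ = 16.73 MJ/m².

16.7 MJ/m²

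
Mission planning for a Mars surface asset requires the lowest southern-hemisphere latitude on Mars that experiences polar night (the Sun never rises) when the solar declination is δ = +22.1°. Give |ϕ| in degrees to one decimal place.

|ϕ| = 67.9°

Polar night requires cos h₀ = −tan ϕ tan δ ≥ 1, i.e. tan ϕ tan δ ≤ −1.
The boundary is |tan ϕ| · |tan δ| = 1, so |ϕ| = 90° − |δ| = 90° − 22.1° = 67.9° in the southern hemisphere.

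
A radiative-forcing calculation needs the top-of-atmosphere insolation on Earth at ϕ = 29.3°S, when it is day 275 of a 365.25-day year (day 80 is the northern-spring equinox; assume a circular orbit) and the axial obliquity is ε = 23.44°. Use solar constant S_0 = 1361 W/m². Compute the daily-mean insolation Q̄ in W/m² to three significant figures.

Q̄ ≈ 405 W/m²

Solar longitude: L_s = 360° × (275 − 80)/365.25 = 192.197°.
sin δ = sin 23.44° × sin 192.197° = -0.08404, so δ = -4.821°.
cos h₀ = −tan(-29.3°) tan(-4.821°) = -0.0473, h₀ = 1.6181 rad.
Bracket: h₀ sin ϕ sin δ + cos ϕ cos δ sin h₀ = 1.6181×-0.48938×-0.08404 + 0.87207×0.99646×0.99888 = 0.066548 + 0.868010 = 0.934558.
Q̄ = (S_0/π) × [bracket] = (1361/π) × 0.934558 = 404.9 W/m².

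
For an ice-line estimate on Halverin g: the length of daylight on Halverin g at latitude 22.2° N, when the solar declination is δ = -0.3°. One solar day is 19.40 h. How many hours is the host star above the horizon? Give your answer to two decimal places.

9.69 h

cos H₀ = −tan φ · tan δ = −tan(+22.2°) × tan(-0.300°) = 0.0021, so H₀ = 1.5687 rad = 89.88°.
Daylight = 2H₀/(2π) × 19.40 h = (1.5687/π) × 19.40 = 9.69 h.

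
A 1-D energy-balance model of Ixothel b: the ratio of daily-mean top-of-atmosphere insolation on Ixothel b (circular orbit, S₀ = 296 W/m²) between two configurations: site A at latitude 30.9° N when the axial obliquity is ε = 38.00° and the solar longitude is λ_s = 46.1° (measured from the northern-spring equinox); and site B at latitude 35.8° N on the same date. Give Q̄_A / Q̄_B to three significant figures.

— Configuration A (φ=+30.9°):
Solar declination: sin δ = sin ε · sin λ_s = sin 38.00° × sin 46.1° = 0.44362, so δ = +26.335°.
cos H₀ = −tan(+30.9°) tan(+26.335°) = -0.2962, H₀ = 1.8716 rad.
Bracket: H₀ sin φ sin δ + cos φ cos δ sin H₀ = 1.8716×0.51354×0.44362 + 0.85806×0.89622×0.95511 = 0.426382 + 0.734490 = 1.160872.
Q̄ = (S₀/π) × [bracket] = (296/π) × 1.160872 = 109.38 W/m².
— Configuration B (φ=+35.8°):
cos H₀ = −tan(+35.8°) tan(+26.335°) = -0.3570, H₀ = 1.9358 rad.
Bracket: H₀ sin φ sin δ + cos φ cos δ sin H₀ = 1.9358×0.58496×0.44362 + 0.81106×0.89622×0.93411 = 0.502340 + 0.678994 = 1.181334.
Q̄ = (S₀/π) × [bracket] = (296/π) × 1.181334 = 111.30 W/m².
Ratio Q̄_A / Q̄_B = 109.38 / 111.30 = 0.9827.

Q̄_A / Q̄_B ≈ 0.983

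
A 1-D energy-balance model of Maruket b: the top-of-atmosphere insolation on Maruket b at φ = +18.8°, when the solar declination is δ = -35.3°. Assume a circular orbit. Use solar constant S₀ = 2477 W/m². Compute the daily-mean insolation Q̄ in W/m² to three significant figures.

cos H₀ = −tan(+18.8°) tan(-35.300°) = 0.2410, H₀ = 1.3274 rad.
Bracket: H₀ sin φ sin δ + cos φ cos δ sin H₀ = 1.3274×0.32227×-0.57786 + 0.94665×0.81614×0.97052 = -0.247198 + 0.749823 = 0.502625.
Q̄ = (S₀/π) × [bracket] = (2477/π) × 0.502625 = 396.3 W/m².

Q̄ ≈ 396 W/m²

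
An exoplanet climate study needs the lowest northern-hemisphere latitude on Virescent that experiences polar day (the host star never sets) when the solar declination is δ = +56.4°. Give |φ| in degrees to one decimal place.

Polar day requires cos H₀ = −tan φ tan δ ≤ −1, i.e. tan φ tan δ ≥ 1.
The boundary is |tan φ| · |tan δ| = 1, so |φ| = 90° − |δ| = 90° − 56.4° = 33.6° in the northern hemisphere.

|φ| = 33.6°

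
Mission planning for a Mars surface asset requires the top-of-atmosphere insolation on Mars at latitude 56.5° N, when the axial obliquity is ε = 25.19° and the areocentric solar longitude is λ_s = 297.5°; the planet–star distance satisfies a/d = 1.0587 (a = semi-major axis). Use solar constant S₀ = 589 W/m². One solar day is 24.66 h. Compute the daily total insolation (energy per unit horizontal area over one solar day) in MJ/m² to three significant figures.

sin δ = sin 25.19° × sin 297.5° = -0.37753, so δ = -22.181°.
cos H₀ = −tan(+56.5°) tan(-22.181°) = 0.6160, H₀ = 0.9072 rad.
Bracket: H₀ sin φ sin δ + cos φ cos δ sin H₀ = 0.9072×0.83389×-0.37753 + 0.55194×0.92600×0.78777 = -0.285603 + 0.402626 = 0.117023.
Inverse-square distance factor (a/d)² = 1.0587² = 1.120846.
Q̄ = (S₀/π) × 1.120846 × [bracket] = (589/π) × 1.120846 × 0.117023 = 24.591 W/m².
Daily total = Q̄ × 24.66 h × 3600 s/h = 24.591 × 24.66 × 3600 / 10⁶ = 2.183 MJ/m².

2.18 MJ/m²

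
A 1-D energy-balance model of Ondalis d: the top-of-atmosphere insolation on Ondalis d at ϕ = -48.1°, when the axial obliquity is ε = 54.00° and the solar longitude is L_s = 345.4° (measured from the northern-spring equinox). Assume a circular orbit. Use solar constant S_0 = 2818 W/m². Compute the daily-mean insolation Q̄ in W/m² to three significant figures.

Q̄ ≈ 816 W/m²

Solar declination: sin δ = sin ε · sin L_s = sin 54.00° × sin 345.4° = -0.20393, so δ = -11.767°.
cos h₀ = −tan(-48.1°) tan(-11.767°) = -0.2322, h₀ = 1.8051 rad.
Bracket: h₀ sin ϕ sin δ + cos ϕ cos δ sin h₀ = 1.8051×-0.74431×-0.20393 + 0.66783×0.97899×0.97268 = 0.273991 + 0.635937 = 0.909928.
Q̄ = (S_0/π) × [bracket] = (2818/π) × 0.909928 = 816.2 W/m².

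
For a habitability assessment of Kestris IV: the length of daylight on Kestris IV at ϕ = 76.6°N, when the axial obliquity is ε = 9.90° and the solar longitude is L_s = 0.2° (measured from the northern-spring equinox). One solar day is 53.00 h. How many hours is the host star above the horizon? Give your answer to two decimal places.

Solar declination: sin δ = sin ε · sin L_s = sin 9.90° × sin 0.2° = 0.00060, so δ = +0.034°.
cos h₀ = −tan ϕ · tan δ = −tan(+76.6°) × tan(+0.034°) = -0.0025, so h₀ = 1.5733 rad = 90.14°.
Daylight = 2h₀/(2π) × 53.00 h = (1.5733/π) × 53.00 = 26.54 h.

26.54 h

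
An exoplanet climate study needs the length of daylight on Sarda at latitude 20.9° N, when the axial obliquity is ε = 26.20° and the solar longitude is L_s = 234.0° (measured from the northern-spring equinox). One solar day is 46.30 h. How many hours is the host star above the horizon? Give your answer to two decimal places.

20.99 h

Solar declination: sin δ = sin ε · sin L_s = sin 26.20° × sin 234.0° = -0.35719, so δ = -20.927°.
cos h₀ = −tan ϕ · tan δ = −tan(+20.9°) × tan(-20.927°) = 0.1460, so h₀ = 1.4242 rad = 81.60°.
Daylight = 2h₀/(2π) × 46.30 h = (1.4242/π) × 46.30 = 20.99 h.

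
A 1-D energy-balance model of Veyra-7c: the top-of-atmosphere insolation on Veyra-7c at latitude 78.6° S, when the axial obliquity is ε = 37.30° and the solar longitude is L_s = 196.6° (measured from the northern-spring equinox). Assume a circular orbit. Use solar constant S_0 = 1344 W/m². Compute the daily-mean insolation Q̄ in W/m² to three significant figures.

Solar declination: sin δ = sin ε · sin L_s = sin 37.30° × sin 196.6° = -0.17312, so δ = -9.969°.
cos h₀ = −tan(-78.6°) tan(-9.969°) = -0.8718, h₀ = 2.6296 rad.
Bracket: h₀ sin ϕ sin δ + cos ϕ cos δ sin h₀ = 2.6296×-0.98027×-0.17312 + 0.19766×0.98490×0.48993 = 0.446255 + 0.095377 = 0.541632.
Q̄ = (S_0/π) × [bracket] = (1344/π) × 0.541632 = 231.7 W/m².

Q̄ ≈ 232 W/m²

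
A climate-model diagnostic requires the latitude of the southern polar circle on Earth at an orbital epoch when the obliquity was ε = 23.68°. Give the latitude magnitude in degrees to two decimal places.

66.32°

The polar circle is the lowest latitude that experiences at least one full rotation of continuous darkness at the northern-summer solstice; it lies at |φ| = 90° − ε = 90° − 23.68° = 66.32°.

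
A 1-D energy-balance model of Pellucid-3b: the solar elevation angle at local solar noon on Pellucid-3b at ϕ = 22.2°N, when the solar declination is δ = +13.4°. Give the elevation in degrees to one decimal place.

81.2°

At local noon the hour angle is zero, so the zenith angle equals |ϕ − δ| = |+22.2° − (+13.400°)| = 8.800°.
Elevation = 90° − 8.800° = 81.2°.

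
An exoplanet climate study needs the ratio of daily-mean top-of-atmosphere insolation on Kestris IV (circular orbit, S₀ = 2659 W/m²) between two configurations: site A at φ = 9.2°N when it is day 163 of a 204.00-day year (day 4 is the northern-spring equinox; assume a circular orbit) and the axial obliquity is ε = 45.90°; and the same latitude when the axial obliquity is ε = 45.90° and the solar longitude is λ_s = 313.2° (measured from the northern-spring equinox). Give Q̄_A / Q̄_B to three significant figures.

Q̄_A / Q̄_B ≈ 0.744

— Configuration A (φ=+9.2°):
Solar longitude: λ_s = 360° × (163 − 4)/204.00 = 280.588°.
sin δ = sin 45.90° × sin 280.588° = -0.70590, so δ = -44.902°.
cos H₀ = −tan(+9.2°) tan(-44.902°) = 0.1614, H₀ = 1.4087 rad.
Bracket: H₀ sin φ sin δ + cos φ cos δ sin H₀ = 1.4087×0.15988×-0.70590 + 0.98714×0.70831×0.98689 = -0.158985 + 0.690035 = 0.531050.
Q̄ = (S₀/π) × [bracket] = (2659/π) × 0.531050 = 449.47 W/m².
— Configuration B (φ=+9.2°):
Solar declination: sin δ = sin ε · sin λ_s = sin 45.90° × sin 313.2° = -0.52349, so δ = -31.567°.
cos H₀ = −tan(+9.2°) tan(-31.567°) = 0.0995, H₀ = 1.4711 rad.
Bracket: H₀ sin φ sin δ + cos φ cos δ sin H₀ = 1.4711×0.15988×-0.52349 + 0.98714×0.85203×0.99504 = -0.123125 + 0.836901 = 0.713776.
Q̄ = (S₀/π) × [bracket] = (2659/π) × 0.713776 = 604.13 W/m².
Ratio Q̄_A / Q̄_B = 449.47 / 604.13 = 0.7440.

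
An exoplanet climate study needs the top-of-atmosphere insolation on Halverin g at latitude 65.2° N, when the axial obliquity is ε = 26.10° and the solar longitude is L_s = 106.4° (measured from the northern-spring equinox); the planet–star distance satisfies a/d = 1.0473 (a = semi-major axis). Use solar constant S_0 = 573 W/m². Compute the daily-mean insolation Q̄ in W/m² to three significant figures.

Solar declination: sin δ = sin ε · sin L_s = sin 26.10° × sin 106.4° = 0.42204, so δ = +24.963°.
cos h₀ = −tan(+65.2°) tan(+24.963°) = -1.0075 ≤ −1 ⇒ polar day, h₀ = π.
Bracket: h₀ sin ϕ sin δ + cos ϕ cos δ sin h₀ = 3.1416×0.90778×0.42204 + 0.41945×0.90658×0.00000 = 1.203608 + 0.000000 = 1.203608.
Inverse-square distance factor (a/d)² = 1.0473² = 1.096837.
Q̄ = (S_0/π) × 1.096837 × [bracket] = (573/π) × 1.096837 × 1.203608 = 240.8 W/m².

Q̄ ≈ 241 W/m²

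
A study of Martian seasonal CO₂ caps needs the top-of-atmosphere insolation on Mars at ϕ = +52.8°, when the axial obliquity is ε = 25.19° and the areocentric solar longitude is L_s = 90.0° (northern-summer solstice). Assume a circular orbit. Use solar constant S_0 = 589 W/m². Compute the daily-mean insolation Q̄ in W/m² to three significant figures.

Q̄ ≈ 223 W/m²

sin δ = sin 25.19° × sin 90.0° = 0.42562, so δ = +25.190°.
cos h₀ = −tan(+52.8°) tan(+25.190°) = -0.6197, h₀ = 2.2391 rad.
Bracket: h₀ sin ϕ sin δ + cos ϕ cos δ sin h₀ = 2.2391×0.79653×0.42562 + 0.60460×0.90490×0.78487 = 0.759098 + 0.429404 = 1.188502.
Q̄ = (S_0/π) × [bracket] = (589/π) × 1.188502 = 222.8 W/m².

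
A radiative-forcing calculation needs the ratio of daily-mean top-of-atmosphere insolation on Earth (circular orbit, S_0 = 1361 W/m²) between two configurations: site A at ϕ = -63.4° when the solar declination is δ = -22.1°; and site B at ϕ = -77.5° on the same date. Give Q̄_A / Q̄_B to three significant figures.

— Configuration A (ϕ=-63.4°):
cos h₀ = −tan(-63.4°) tan(-22.100°) = -0.8109, h₀ = 2.5164 rad.
Bracket: h₀ sin ϕ sin δ + cos ϕ cos δ sin h₀ = 2.5164×-0.89415×-0.37622 + 0.44776×0.92653×0.58521 = 0.846510 + 0.242782 = 1.089292.
Q̄ = (S_0/π) × [bracket] = (1361/π) × 1.089292 = 471.90 W/m².
— Configuration B (ϕ=-77.5°):
cos h₀ = −tan(-77.5°) tan(-22.100°) = -1.8316 ≤ −1 ⇒ polar day, h₀ = π.
Bracket: h₀ sin ϕ sin δ + cos ϕ cos δ sin h₀ = 3.1416×-0.97630×-0.37622 + 0.21644×0.92653×0.00000 = 1.153921 + 0.000000 = 1.153921.
Q̄ = (S_0/π) × [bracket] = (1361/π) × 1.153921 = 499.90 W/m².
Ratio Q̄_A / Q̄_B = 471.90 / 499.90 = 0.9440.

Q̄_A / Q̄_B ≈ 0.944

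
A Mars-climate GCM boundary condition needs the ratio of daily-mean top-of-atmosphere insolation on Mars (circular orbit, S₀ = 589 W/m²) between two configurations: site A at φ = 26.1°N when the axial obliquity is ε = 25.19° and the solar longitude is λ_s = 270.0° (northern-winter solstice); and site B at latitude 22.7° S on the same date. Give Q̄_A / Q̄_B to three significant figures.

Q̄_A / Q̄_B ≈ 0.487

— Configuration A (φ=+26.1°):
Solar declination: sin δ = sin ε · sin λ_s = sin 25.19° × sin 270.0° = -0.42562, so δ = -25.190°.
cos H₀ = −tan(+26.1°) tan(-25.190°) = 0.2304, H₀ = 1.3383 rad.
Bracket: H₀ sin φ sin δ + cos φ cos δ sin H₀ = 1.3383×0.43994×-0.42562 + 0.89803×0.90490×0.97309 = -0.250593 + 0.790760 = 0.540167.
Q̄ = (S₀/π) × [bracket] = (589/π) × 0.540167 = 101.27 W/m².
— Configuration B (φ=-22.7°):
cos H₀ = −tan(-22.7°) tan(-25.190°) = -0.1968, H₀ = 1.7688 rad.
Bracket: H₀ sin φ sin δ + cos φ cos δ sin H₀ = 1.7688×-0.38591×-0.42562 + 0.92254×0.90490×0.98045 = 0.290527 + 0.818486 = 1.109013.
Q̄ = (S₀/π) × [bracket] = (589/π) × 1.109013 = 207.92 W/m².
Ratio Q̄_A / Q̄_B = 101.27 / 207.92 = 0.4871.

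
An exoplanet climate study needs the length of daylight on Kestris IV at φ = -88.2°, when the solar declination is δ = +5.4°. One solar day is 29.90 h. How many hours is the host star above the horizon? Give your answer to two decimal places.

cos H₀ = −tan φ · tan δ = 3.0079 ≥ 1, so the host star never rises (polar night) and H₀ = 0.
Daylight = 2H₀/(2π) × 29.90 h = (0.0000/π) × 29.90 = 0.00 h.

0.00 h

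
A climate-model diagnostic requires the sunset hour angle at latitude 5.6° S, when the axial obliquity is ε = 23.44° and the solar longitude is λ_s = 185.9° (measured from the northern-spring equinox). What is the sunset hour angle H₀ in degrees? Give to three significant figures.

H₀ = 90.2°

Solar declination: sin δ = sin ε · sin λ_s = sin 23.44° × sin 185.9° = -0.04089, so δ = -2.343°.
cos H₀ = −tan φ · tan δ = −tan(-5.6°) × tan(-2.343°) = -0.0040, so H₀ = 1.5748 rad = 90.23°.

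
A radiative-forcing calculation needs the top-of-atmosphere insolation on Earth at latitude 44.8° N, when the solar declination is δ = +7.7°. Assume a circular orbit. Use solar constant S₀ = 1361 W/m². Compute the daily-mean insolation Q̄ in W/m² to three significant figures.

cos H₀ = −tan(+44.8°) tan(+7.700°) = -0.1343, H₀ = 1.7055 rad.
Bracket: H₀ sin φ sin δ + cos φ cos δ sin H₀ = 1.7055×0.70463×0.13399 + 0.70957×0.99098×0.99095 = 0.161022 + 0.696806 = 0.857828.
Q̄ = (S₀/π) × [bracket] = (1361/π) × 0.857828 = 371.6 W/m².

Q̄ ≈ 372 W/m²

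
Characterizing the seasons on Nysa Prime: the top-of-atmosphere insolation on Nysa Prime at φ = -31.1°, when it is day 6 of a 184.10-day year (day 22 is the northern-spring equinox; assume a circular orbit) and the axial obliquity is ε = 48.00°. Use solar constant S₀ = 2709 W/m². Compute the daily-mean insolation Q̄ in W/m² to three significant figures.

Solar longitude: λ_s = 360° × (6 − 22)/184.10 = -31.287°, i.e. -31.287° + 360° = 328.713°.
sin δ = sin 48.00° × sin 328.713° = -0.38594, so δ = -22.702°.
cos H₀ = −tan(-31.1°) tan(-22.702°) = -0.2524, H₀ = 1.8259 rad.
Bracket: H₀ sin φ sin δ + cos φ cos δ sin H₀ = 1.8259×-0.51653×-0.38594 + 0.85627×0.92252×0.96763 = 0.363992 + 0.764356 = 1.128348.
Q̄ = (S₀/π) × [bracket] = (2709/π) × 1.128348 = 973.0 W/m².

Q̄ ≈ 973 W/m²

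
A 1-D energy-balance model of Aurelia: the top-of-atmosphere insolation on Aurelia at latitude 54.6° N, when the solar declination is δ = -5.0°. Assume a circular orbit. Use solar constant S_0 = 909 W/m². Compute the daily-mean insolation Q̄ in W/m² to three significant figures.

Q̄ ≈ 136 W/m²

cos h₀ = −tan(+54.6°) tan(-5.000°) = 0.1231, h₀ = 1.4474 rad.
Bracket: h₀ sin ϕ sin δ + cos ϕ cos δ sin h₀ = 1.4474×0.81513×-0.08716 + 0.57928×0.99619×0.99239 = -0.102833 + 0.572681 = 0.469848.
Q̄ = (S_0/π) × [bracket] = (909/π) × 0.469848 = 135.9 W/m².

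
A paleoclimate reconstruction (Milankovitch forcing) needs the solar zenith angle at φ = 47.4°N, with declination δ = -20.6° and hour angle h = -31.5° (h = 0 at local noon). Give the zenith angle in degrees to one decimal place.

θ_z = 73.7°

cos θ_z = sin φ sin δ + cos φ cos δ cos h = -0.258990 + 0.540230 = 0.281240.
θ_z = arccos(0.281240) = 73.7°.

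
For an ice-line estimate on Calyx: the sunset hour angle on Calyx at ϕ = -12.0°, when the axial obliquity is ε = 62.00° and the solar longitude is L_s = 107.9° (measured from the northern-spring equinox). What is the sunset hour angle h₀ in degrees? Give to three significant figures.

Solar declination: sin δ = sin ε · sin L_s = sin 62.00° × sin 107.9° = 0.84021, so δ = +57.162°.
cos h₀ = −tan ϕ · tan δ = −tan(-12.0°) × tan(+57.162°) = 0.3293, so h₀ = 1.2352 rad = 70.77°.

h₀ = 70.8°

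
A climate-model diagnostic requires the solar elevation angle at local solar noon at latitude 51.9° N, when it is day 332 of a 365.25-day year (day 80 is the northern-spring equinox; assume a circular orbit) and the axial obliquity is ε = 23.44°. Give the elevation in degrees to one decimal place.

16.4°

Solar longitude: L_s = 360° × (332 − 80)/365.25 = 248.378°.
sin δ = sin 23.44° × sin 248.378° = -0.36980, so δ = -21.703°.
At local noon the hour angle is zero, so the zenith angle equals |ϕ − δ| = |+51.9° − (-21.703°)| = 73.603°.
Elevation = 90° − 73.603° = 16.4°.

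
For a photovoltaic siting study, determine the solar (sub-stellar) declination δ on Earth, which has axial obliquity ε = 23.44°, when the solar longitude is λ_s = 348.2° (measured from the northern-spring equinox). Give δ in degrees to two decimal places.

sin δ = sin ε · sin λ_s = sin 23.44° × sin 348.2° = -0.081346.
δ = arcsin(-0.081346) = -4.67°.

δ = -4.67°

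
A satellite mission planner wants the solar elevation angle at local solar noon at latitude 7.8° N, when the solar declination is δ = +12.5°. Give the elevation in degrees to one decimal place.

At local noon the hour angle is zero, so the zenith angle equals |φ − δ| = |+7.8° − (+12.500°)| = 4.700°.
Elevation = 90° − 4.700° = 85.3°.

85.3°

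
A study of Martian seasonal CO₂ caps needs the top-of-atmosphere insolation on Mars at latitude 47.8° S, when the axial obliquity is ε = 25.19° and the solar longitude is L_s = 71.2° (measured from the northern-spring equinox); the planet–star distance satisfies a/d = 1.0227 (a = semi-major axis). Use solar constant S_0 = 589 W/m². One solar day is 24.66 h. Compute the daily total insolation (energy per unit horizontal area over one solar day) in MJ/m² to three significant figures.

Solar declination: sin δ = sin ε · sin L_s = sin 25.19° × sin 71.2° = 0.40291, so δ = +23.760°.
cos h₀ = −tan(-47.8°) tan(+23.760°) = 0.4855, h₀ = 1.0639 rad.
Bracket: h₀ sin ϕ sin δ + cos ϕ cos δ sin h₀ = 1.0639×-0.74080×0.40291 + 0.67172×0.91524×0.87423 = -0.317548 + 0.537464 = 0.219916.
Inverse-square distance factor (a/d)² = 1.0227² = 1.045915.
Q̄ = (S_0/π) × 1.045915 × [bracket] = (589/π) × 1.045915 × 0.219916 = 43.124 W/m².
Daily total = Q̄ × 24.66 h × 3600 s/h = 43.124 × 24.66 × 3600 / 10⁶ = 3.828 MJ/m².

3.83 MJ/m²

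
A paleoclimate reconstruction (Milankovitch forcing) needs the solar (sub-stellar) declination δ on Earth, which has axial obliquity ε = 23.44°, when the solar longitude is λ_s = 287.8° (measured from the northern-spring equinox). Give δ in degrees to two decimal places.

δ = -22.26°

sin δ = sin ε · sin λ_s = sin 23.44° × sin 287.8° = -0.378746.
δ = arcsin(-0.378746) = -22.26°.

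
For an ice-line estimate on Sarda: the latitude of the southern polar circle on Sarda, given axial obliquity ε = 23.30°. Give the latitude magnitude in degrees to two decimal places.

66.70°

The polar circle is the lowest latitude that experiences at least one full rotation of continuous darkness at the northern-summer solstice; it lies at |φ| = 90° − ε = 90° − 23.30° = 66.70°.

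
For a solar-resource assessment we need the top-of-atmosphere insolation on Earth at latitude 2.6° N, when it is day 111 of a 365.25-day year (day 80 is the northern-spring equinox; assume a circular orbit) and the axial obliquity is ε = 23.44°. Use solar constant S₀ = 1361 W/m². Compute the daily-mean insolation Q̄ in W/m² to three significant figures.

Solar longitude: λ_s = 360° × (111 − 80)/365.25 = 30.554°.
sin δ = sin 23.44° × sin 30.554° = 0.20222, so δ = +11.667°.
cos H₀ = −tan(+2.6°) tan(+11.667°) = -0.0094, H₀ = 1.5802 rad.
Bracket: H₀ sin φ sin δ + cos φ cos δ sin H₀ = 1.5802×0.04536×0.20222 + 0.99897×0.97934×0.99996 = 0.014495 + 0.978292 = 0.992787.
Q̄ = (S₀/π) × [bracket] = (1361/π) × 0.992787 = 430.1 W/m².

Q̄ ≈ 430 W/m²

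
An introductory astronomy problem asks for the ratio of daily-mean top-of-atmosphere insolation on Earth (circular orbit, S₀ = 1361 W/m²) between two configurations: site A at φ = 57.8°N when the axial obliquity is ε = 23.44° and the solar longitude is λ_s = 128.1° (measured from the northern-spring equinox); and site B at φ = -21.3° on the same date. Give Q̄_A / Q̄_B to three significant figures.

— Configuration A (φ=+57.8°):
Solar declination: sin δ = sin ε · sin λ_s = sin 23.44° × sin 128.1° = 0.31303, so δ = +18.242°.
cos H₀ = −tan(+57.8°) tan(+18.242°) = -0.5234, H₀ = 2.1216 rad.
Bracket: H₀ sin φ sin δ + cos φ cos δ sin H₀ = 2.1216×0.84619×0.31303 + 0.53288×0.94974×0.85209 = 0.561975 + 0.431241 = 0.993216.
Q̄ = (S₀/π) × [bracket] = (1361/π) × 0.993216 = 430.28 W/m².
— Configuration B (φ=-21.3°):
cos H₀ = −tan(-21.3°) tan(+18.242°) = 0.1285, H₀ = 1.4419 rad.
Bracket: H₀ sin φ sin δ + cos φ cos δ sin H₀ = 1.4419×-0.36325×0.31303 + 0.93169×0.94974×0.99171 = -0.163956 + 0.877528 = 0.713572.
Q̄ = (S₀/π) × [bracket] = (1361/π) × 0.713572 = 309.13 W/m².
Ratio Q̄_A / Q̄_B = 430.28 / 309.13 = 1.392.

Q̄_A / Q̄_B ≈ 1.39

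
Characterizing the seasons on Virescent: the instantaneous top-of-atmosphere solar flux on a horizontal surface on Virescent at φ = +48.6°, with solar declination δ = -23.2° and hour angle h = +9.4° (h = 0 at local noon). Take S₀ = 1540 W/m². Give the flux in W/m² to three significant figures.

cos θ_z = sin φ sin δ + cos φ cos δ cos h = -0.295500 + 0.599673 = 0.304173.
Flux = S₀ · cos θ_z = 1540 × 0.304173 = 468.4 W/m².

468 W/m²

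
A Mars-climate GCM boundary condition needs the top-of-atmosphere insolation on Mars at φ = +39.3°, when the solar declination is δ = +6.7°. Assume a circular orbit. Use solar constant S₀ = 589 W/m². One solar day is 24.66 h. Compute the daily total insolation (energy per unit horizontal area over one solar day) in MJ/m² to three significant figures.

14.8 MJ/m²

cos H₀ = −tan(+39.3°) tan(+6.700°) = -0.0962, H₀ = 1.6671 rad.
Bracket: H₀ sin φ sin δ + cos φ cos δ sin H₀ = 1.6671×0.63338×0.11667 + 0.77384×0.99317×0.99537 = 0.123193 + 0.764996 = 0.888189.
Q̄ = (S₀/π) × [bracket] = (589/π) × 0.888189 = 166.52 W/m².
Daily total = Q̄ × 24.66 h × 3600 s/h = 166.52 × 24.66 × 3600 / 10⁶ = 14.78 MJ/m².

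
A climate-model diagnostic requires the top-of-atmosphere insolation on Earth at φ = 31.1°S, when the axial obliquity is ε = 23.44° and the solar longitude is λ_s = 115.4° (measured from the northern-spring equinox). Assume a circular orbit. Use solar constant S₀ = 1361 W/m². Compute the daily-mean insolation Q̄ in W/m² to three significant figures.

Q̄ ≈ 229 W/m²

Solar declination: sin δ = sin ε · sin λ_s = sin 23.44° × sin 115.4° = 0.35934, so δ = +21.059°.
cos H₀ = −tan(-31.1°) tan(+21.059°) = 0.2323, H₀ = 1.3364 rad.
Bracket: H₀ sin φ sin δ + cos φ cos δ sin H₀ = 1.3364×-0.51653×0.35934 + 0.85627×0.93321×0.97265 = -0.248049 + 0.777225 = 0.529176.
Q̄ = (S₀/π) × [bracket] = (1361/π) × 0.529176 = 229.2 W/m².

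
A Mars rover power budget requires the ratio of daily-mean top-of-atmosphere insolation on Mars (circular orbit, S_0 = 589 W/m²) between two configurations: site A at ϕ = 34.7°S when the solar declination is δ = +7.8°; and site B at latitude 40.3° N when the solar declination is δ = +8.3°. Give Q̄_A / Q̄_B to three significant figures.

Q̄_A / Q̄_B ≈ 0.768

— Configuration A (ϕ=-34.7°):
cos h₀ = −tan(-34.7°) tan(+7.800°) = 0.0949, h₀ = 1.4758 rad.
Bracket: h₀ sin ϕ sin δ + cos ϕ cos δ sin h₀ = 1.4758×-0.56928×0.13572 + 0.82214×0.99075×0.99549 = -0.114024 + 0.810862 = 0.696838.
Q̄ = (S_0/π) × [bracket] = (589/π) × 0.696838 = 130.65 W/m².
— Configuration B (ϕ=+40.3°):
cos h₀ = −tan(+40.3°) tan(+8.300°) = -0.1237, h₀ = 1.6948 rad.
Bracket: h₀ sin ϕ sin δ + cos ϕ cos δ sin h₀ = 1.6948×0.64679×0.14436 + 0.76267×0.98953×0.99232 = 0.158245 + 0.748889 = 0.907134.
Q̄ = (S_0/π) × [bracket] = (589/π) × 0.907134 = 170.07 W/m².
Ratio Q̄_A / Q̄_B = 130.65 / 170.07 = 0.7682.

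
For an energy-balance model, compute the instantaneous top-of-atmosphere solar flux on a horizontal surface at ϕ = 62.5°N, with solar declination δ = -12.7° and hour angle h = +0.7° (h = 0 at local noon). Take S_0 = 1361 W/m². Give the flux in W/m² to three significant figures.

348 W/m²

cos θ_z = sin ϕ sin δ + cos ϕ cos δ cos h = -0.195006 + 0.450418 = 0.255412.
Flux = S_0 · cos θ_z = 1361 × 0.255412 = 347.6 W/m².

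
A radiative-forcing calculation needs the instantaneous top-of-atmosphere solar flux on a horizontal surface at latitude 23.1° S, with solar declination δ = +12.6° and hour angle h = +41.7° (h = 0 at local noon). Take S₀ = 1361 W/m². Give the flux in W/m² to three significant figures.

cos θ_z = sin φ sin δ + cos φ cos δ cos h = -0.085586 + 0.670234 = 0.584648.
Flux = S₀ · cos θ_z = 1361 × 0.584648 = 795.7 W/m².

796 W/m²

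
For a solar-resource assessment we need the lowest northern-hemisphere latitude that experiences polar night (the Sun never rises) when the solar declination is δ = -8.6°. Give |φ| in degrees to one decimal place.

Polar night requires cos H₀ = −tan φ tan δ ≥ 1, i.e. tan φ tan δ ≤ −1.
The boundary is |tan φ| · |tan δ| = 1, so |φ| = 90° − |δ| = 90° − 8.6° = 81.4° in the northern hemisphere.

|φ| = 81.4°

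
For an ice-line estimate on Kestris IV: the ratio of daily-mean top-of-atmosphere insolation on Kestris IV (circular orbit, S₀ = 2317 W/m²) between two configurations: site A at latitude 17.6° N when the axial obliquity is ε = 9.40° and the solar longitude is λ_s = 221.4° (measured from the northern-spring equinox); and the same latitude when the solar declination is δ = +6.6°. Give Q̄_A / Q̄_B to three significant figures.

Q̄_A / Q̄_B ≈ 0.895

— Configuration A (φ=+17.6°):
Solar declination: sin δ = sin ε · sin λ_s = sin 9.40° × sin 221.4° = -0.10801, so δ = -6.201°.
cos H₀ = −tan(+17.6°) tan(-6.201°) = 0.0345, H₀ = 1.5363 rad.
Bracket: H₀ sin φ sin δ + cos φ cos δ sin H₀ = 1.5363×0.30237×-0.10801 + 0.95319×0.99415×0.99941 = -0.050174 + 0.947055 = 0.896881.
Q̄ = (S₀/π) × [bracket] = (2317/π) × 0.896881 = 661.47 W/m².
— Configuration B (φ=+17.6°):
cos H₀ = −tan(+17.6°) tan(+6.600°) = -0.0367, H₀ = 1.6075 rad.
Bracket: H₀ sin φ sin δ + cos φ cos δ sin H₀ = 1.6075×0.30237×0.11494 + 0.95319×0.99337×0.99933 = 0.055868 + 0.946236 = 1.002104.
Q̄ = (S₀/π) × [bracket] = (2317/π) × 1.002104 = 739.08 W/m².
Ratio Q̄_A / Q̄_B = 661.47 / 739.08 = 0.8950.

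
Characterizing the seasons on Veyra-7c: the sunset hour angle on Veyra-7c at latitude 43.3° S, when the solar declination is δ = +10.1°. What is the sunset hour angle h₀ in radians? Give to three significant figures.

cos h₀ = −tan ϕ · tan δ = −tan(-43.3°) × tan(+10.100°) = 0.1679, so h₀ = 1.4021 rad = 80.34°.

h₀ = 1.40 rad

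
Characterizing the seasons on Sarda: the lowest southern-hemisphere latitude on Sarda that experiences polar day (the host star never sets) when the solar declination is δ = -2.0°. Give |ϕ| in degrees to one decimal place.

|ϕ| = 88.0°

Polar day requires cos h₀ = −tan ϕ tan δ ≤ −1, i.e. tan ϕ tan δ ≥ 1.
The boundary is |tan ϕ| · |tan δ| = 1, so |ϕ| = 90° − |δ| = 90° − 2.0° = 88.0° in the southern hemisphere.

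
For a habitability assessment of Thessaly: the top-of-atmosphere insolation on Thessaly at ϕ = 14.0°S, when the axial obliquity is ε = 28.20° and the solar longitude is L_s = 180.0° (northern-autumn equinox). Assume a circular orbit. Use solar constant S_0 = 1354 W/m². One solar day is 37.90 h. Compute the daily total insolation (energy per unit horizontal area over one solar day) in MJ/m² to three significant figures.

Solar declination: sin δ = sin ε · sin L_s = sin 28.20° × sin 180.0° = 0.00000, so δ = +0.000°.
cos h₀ = −tan(-14.0°) tan(+0.000°) = 0.0000, h₀ = 1.5708 rad.
Bracket: h₀ sin ϕ sin δ + cos ϕ cos δ sin h₀ = 1.5708×-0.24192×0.00000 + 0.97030×1.00000×1.00000 = -0.000000 + 0.970300 = 0.970300.
Q̄ = (S_0/π) × [bracket] = (1354/π) × 0.970300 = 418.19 W/m².
Daily total = Q̄ × 37.90 h × 3600 s/h = 418.19 × 37.90 × 3600 / 10⁶ = 57.06 MJ/m².

57.1 MJ/m²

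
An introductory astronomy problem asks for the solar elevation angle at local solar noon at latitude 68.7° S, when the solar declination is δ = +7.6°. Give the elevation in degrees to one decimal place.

At local noon the hour angle is zero, so the zenith angle equals |φ − δ| = |-68.7° − (+7.600°)| = 76.300°.
Elevation = 90° − 76.300° = 13.7°.

13.7°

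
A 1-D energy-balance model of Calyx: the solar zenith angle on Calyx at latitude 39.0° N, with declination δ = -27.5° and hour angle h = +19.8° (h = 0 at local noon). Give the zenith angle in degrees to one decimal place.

θ_z = 69.0°

cos θ_z = sin ϕ sin δ + cos ϕ cos δ cos h = -0.290588 + 0.648584 = 0.357996.
θ_z = arccos(0.357996) = 69.0°.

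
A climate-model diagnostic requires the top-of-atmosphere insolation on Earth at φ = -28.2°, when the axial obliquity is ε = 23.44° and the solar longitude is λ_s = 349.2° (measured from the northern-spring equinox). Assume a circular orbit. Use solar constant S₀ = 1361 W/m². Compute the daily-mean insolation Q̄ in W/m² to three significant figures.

Solar declination: sin δ = sin ε · sin λ_s = sin 23.44° × sin 349.2° = -0.07454, so δ = -4.275°.
cos H₀ = −tan(-28.2°) tan(-4.275°) = -0.0401, H₀ = 1.6109 rad.
Bracket: H₀ sin φ sin δ + cos φ cos δ sin H₀ = 1.6109×-0.47255×-0.07454 + 0.88130×0.99722×0.99920 = 0.056742 + 0.878147 = 0.934889.
Q̄ = (S₀/π) × [bracket] = (1361/π) × 0.934889 = 405.0 W/m².

Q̄ ≈ 405 W/m²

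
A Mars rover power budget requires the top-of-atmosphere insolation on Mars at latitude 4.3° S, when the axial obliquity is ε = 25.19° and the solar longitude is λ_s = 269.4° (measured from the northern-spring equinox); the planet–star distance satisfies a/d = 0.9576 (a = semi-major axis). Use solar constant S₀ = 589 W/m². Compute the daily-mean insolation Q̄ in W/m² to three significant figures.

Q̄ ≈ 164 W/m²

Solar declination: sin δ = sin ε · sin λ_s = sin 25.19° × sin 269.4° = -0.42560, so δ = -25.189°.
cos H₀ = −tan(-4.3°) tan(-25.189°) = -0.0354, H₀ = 1.6062 rad.
Bracket: H₀ sin φ sin δ + cos φ cos δ sin H₀ = 1.6062×-0.07498×-0.42560 + 0.99719×0.90491×0.99937 = 0.051256 + 0.901799 = 0.953055.
Inverse-square distance factor (a/d)² = 0.9576² = 0.916998.
Q̄ = (S₀/π) × 0.916998 × [bracket] = (589/π) × 0.916998 × 0.953055 = 163.9 W/m².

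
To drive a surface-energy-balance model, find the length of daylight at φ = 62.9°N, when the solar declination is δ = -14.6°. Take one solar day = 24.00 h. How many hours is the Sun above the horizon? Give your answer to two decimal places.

cos H₀ = −tan φ · tan δ = −tan(+62.9°) × tan(-14.600°) = 0.5090, so H₀ = 1.0367 rad = 59.40°.
Daylight = 2H₀/(2π) × 24.00 h = (1.0367/π) × 24.00 = 7.92 h.

7.92 h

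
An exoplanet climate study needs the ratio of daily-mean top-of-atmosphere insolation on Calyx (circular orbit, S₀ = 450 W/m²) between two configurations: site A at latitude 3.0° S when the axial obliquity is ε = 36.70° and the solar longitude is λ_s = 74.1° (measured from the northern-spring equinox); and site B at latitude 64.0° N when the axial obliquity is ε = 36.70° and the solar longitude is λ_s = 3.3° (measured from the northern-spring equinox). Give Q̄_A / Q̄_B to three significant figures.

— Configuration A (φ=-3.0°):
Solar declination: sin δ = sin ε · sin λ_s = sin 36.70° × sin 74.1° = 0.57476, so δ = +35.083°.
cos H₀ = −tan(-3.0°) tan(+35.083°) = 0.0368, H₀ = 1.5340 rad.
Bracket: H₀ sin φ sin δ + cos φ cos δ sin H₀ = 1.5340×-0.05234×0.57476 + 0.99863×0.81832×0.99932 = -0.046147 + 0.816643 = 0.770496.
Q̄ = (S₀/π) × [bracket] = (450/π) × 0.770496 = 110.37 W/m².
— Configuration B (φ=+64.0°):
Solar declination: sin δ = sin ε · sin λ_s = sin 36.70° × sin 3.3° = 0.03440, so δ = +1.971°.
cos H₀ = −tan(+64.0°) tan(+1.971°) = -0.0706, H₀ = 1.6414 rad.
Bracket: H₀ sin φ sin δ + cos φ cos δ sin H₀ = 1.6414×0.89879×0.03440 + 0.43837×0.99941×0.99751 = 0.050749 + 0.437020 = 0.487769.
Q̄ = (S₀/π) × [bracket] = (450/π) × 0.487769 = 69.868 W/m².
Ratio Q̄_A / Q̄_B = 110.37 / 69.868 = 1.580.

Q̄_A / Q̄_B ≈ 1.58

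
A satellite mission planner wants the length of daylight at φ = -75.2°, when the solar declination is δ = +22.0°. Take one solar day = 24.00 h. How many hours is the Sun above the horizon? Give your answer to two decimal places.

0.00 h

cos H₀ = −tan φ · tan δ = 1.5292 ≥ 1, so the Sun never rises (polar night) and H₀ = 0.
Daylight = 2H₀/(2π) × 24.00 h = (0.0000/π) × 24.00 = 0.00 h.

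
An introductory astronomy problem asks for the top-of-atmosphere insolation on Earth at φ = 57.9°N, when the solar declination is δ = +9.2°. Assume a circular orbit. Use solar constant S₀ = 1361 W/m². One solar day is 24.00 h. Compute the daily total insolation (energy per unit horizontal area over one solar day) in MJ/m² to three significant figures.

28.3 MJ/m²

cos H₀ = −tan(+57.9°) tan(+9.200°) = -0.2582, H₀ = 1.8319 rad.
Bracket: H₀ sin φ sin δ + cos φ cos δ sin H₀ = 1.8319×0.84712×0.15988 + 0.53140×0.98714×0.96609 = 0.248108 + 0.506778 = 0.754886.
Q̄ = (S₀/π) × [bracket] = (1361/π) × 0.754886 = 327.03 W/m².
Daily total = Q̄ × 24.00 h × 3600 s/h = 327.03 × 24.00 × 3600 / 10⁶ = 28.26 MJ/m².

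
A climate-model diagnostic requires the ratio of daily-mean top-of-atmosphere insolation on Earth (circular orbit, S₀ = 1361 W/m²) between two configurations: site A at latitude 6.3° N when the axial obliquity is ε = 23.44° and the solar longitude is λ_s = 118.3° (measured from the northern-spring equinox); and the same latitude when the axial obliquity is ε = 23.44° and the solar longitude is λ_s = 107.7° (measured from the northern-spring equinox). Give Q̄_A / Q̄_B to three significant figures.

Q̄_A / Q̄_B ≈ 1.01

— Configuration A (φ=+6.3°):
Solar declination: sin δ = sin ε · sin λ_s = sin 23.44° × sin 118.3° = 0.35024, so δ = +20.502°.
cos H₀ = −tan(+6.3°) tan(+20.502°) = -0.0413, H₀ = 1.6121 rad.
Bracket: H₀ sin φ sin δ + cos φ cos δ sin H₀ = 1.6121×0.10973×0.35024 + 0.99396×0.93666×0.99915 = 0.061956 + 0.930211 = 0.992167.
Q̄ = (S₀/π) × [bracket] = (1361/π) × 0.992167 = 429.83 W/m².
— Configuration B (φ=+6.3°):
Solar declination: sin δ = sin ε · sin λ_s = sin 23.44° × sin 107.7° = 0.37896, so δ = +22.269°.
cos H₀ = −tan(+6.3°) tan(+22.269°) = -0.0452, H₀ = 1.6160 rad.
Bracket: H₀ sin φ sin δ + cos φ cos δ sin H₀ = 1.6160×0.10973×0.37896 + 0.99396×0.92541×0.99898 = 0.067199 + 0.918882 = 0.986081.
Q̄ = (S₀/π) × [bracket] = (1361/π) × 0.986081 = 427.19 W/m².
Ratio Q̄_A / Q̄_B = 429.83 / 427.19 = 1.006.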